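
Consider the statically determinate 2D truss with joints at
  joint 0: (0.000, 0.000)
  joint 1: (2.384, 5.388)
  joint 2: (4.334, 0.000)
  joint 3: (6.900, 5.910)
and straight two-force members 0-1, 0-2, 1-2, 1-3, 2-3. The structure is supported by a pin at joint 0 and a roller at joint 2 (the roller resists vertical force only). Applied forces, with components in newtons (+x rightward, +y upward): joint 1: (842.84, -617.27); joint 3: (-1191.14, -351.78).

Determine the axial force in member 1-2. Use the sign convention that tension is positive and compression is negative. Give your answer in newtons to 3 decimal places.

N=4 nodes, M=5 members, R=3 reactions → 2N=8, M+R=8
member 0 (0-1): L=5.8919, (cx,cy)=(0.4046,0.9145)
member 1 (0-2): L=4.3340, (cx,cy)=(1.0000,0.0000)
member 2 (1-2): L=5.7300, (cx,cy)=(0.3403,-0.9403)
member 3 (1-3): L=4.5461, (cx,cy)=(0.9934,0.1148)
member 4 (2-3): L=6.4430, (cx,cy)=(0.3983,0.9173)
solve A·x = −loads:
  F[0-1] = -706.3250 N (compression)
  F[0-2] = -62.5024 N (compression)
  F[1-2] = -103.9214 N (compression)
  F[1-3] = -1100.5510 N (compression)
  F[2-3] = -245.7392 N (compression)
  Rx@0 = +348.3000 N
  Ry@0 = +645.9217 N
  Ry@2 = +323.1283 N

-103.921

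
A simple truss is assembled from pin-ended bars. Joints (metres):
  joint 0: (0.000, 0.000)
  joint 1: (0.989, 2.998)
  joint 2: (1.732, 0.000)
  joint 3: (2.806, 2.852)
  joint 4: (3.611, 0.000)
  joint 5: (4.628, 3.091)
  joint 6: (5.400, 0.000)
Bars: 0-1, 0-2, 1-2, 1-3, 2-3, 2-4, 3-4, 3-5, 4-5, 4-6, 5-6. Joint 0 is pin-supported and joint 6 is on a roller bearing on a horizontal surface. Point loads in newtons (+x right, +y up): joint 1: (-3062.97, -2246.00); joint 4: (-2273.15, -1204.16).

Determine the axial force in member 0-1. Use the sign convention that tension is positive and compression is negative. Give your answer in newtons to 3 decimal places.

-4142.636

N=7 nodes, M=11 members, R=3 reactions → 2N=14, M+R=14
member 0 (0-1): L=3.1569, (cx,cy)=(0.3133,0.9497)
member 1 (0-2): L=1.7320, (cx,cy)=(1.0000,0.0000)
member 2 (1-2): L=3.0887, (cx,cy)=(0.2406,-0.9706)
member 3 (1-3): L=1.8229, (cx,cy)=(0.9968,-0.0801)
member 4 (2-3): L=3.0475, (cx,cy)=(0.3524,0.9358)
member 5 (2-4): L=1.8790, (cx,cy)=(1.0000,0.0000)
member 6 (3-4): L=2.9634, (cx,cy)=(0.2716,-0.9624)
member 7 (3-5): L=1.8376, (cx,cy)=(0.9915,0.1301)
member 8 (4-5): L=3.2540, (cx,cy)=(0.3125,0.9499)
member 9 (4-6): L=1.7890, (cx,cy)=(1.0000,0.0000)
member 10 (5-6): L=3.1859, (cx,cy)=(0.2423,-0.9702)
solve A·x = −loads:
  F[0-1] = -4142.6360 N (compression)
  F[0-2] = -4038.3136 N (compression)
  F[1-2] = +1625.4106 N (tension)
  F[1-3] = +1378.5929 N (tension)
  F[2-3] = -1685.8402 N (compression)
  F[2-4] = -3053.1940 N (compression)
  F[3-4] = +1793.9537 N (tension)
  F[3-5] = +295.2340 N (tension)
  F[4-5] = -549.8830 N (compression)
  F[4-6] = -120.8672 N (compression)
  F[5-6] = +498.8040 N (tension)
  Rx@0 = +5336.1200 N
  Ry@0 = +3934.0986 N
  Ry@6 = -483.9386 N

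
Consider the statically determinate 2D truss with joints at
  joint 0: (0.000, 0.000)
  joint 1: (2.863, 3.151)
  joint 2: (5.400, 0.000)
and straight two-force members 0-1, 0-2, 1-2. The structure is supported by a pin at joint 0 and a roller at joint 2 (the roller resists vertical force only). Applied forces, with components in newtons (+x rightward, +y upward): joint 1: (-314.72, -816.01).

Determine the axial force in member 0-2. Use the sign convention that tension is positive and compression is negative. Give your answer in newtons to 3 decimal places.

N=3 nodes, M=3 members, R=3 reactions → 2N=6, M+R=6
member 0 (0-1): L=4.2574, (cx,cy)=(0.6725,0.7401)
member 1 (0-2): L=5.4000, (cx,cy)=(1.0000,0.0000)
member 2 (1-2): L=4.0454, (cx,cy)=(0.6271,-0.7789)
solve A·x = −loads:
  F[0-1] = -766.1163 N (compression)
  F[0-2] = +200.4733 N (tension)
  F[1-2] = -319.6659 N (compression)
  Rx@0 = +314.7200 N
  Ry@0 = +567.0185 N
  Ry@2 = +248.9915 N

200.473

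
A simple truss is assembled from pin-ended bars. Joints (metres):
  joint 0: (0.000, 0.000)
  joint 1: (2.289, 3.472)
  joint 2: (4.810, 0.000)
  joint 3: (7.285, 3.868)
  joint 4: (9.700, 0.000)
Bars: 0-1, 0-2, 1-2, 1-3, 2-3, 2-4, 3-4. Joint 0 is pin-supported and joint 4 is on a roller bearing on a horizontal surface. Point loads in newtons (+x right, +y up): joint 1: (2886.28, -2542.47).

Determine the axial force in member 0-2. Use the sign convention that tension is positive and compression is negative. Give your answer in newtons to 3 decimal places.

3485.817

N=5 nodes, M=7 members, R=3 reactions → 2N=10, M+R=10
member 0 (0-1): L=4.1586, (cx,cy)=(0.5504,0.8349)
member 1 (0-2): L=4.8100, (cx,cy)=(1.0000,0.0000)
member 2 (1-2): L=4.2907, (cx,cy)=(0.5875,-0.8092)
member 3 (1-3): L=5.0117, (cx,cy)=(0.9969,0.0790)
member 4 (2-3): L=4.5921, (cx,cy)=(0.5390,0.8423)
member 5 (2-4): L=4.8900, (cx,cy)=(1.0000,0.0000)
member 6 (3-4): L=4.5600, (cx,cy)=(0.5296,-0.8482)
solve A·x = −loads:
  F[0-1] = -1089.2358 N (compression)
  F[0-2] = +3485.8172 N (tension)
  F[1-2] = -2231.2062 N (compression)
  F[1-3] = -2181.6980 N (compression)
  F[2-3] = +2143.4399 N (tension)
  F[2-4] = +1019.6196 N (tension)
  F[3-4] = -1925.2468 N (compression)
  Rx@0 = -2886.2800 N
  Ry@0 = +909.3898 N
  Ry@4 = +1633.0802 N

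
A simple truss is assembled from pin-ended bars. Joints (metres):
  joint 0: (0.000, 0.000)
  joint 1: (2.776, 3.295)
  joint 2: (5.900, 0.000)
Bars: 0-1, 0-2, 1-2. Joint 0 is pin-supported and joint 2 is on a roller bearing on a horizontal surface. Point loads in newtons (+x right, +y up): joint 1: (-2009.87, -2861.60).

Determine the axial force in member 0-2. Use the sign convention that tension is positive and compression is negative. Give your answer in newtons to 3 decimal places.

212.324

N=3 nodes, M=3 members, R=3 reactions → 2N=6, M+R=6
member 0 (0-1): L=4.3085, (cx,cy)=(0.6443,0.7648)
member 1 (0-2): L=5.9000, (cx,cy)=(1.0000,0.0000)
member 2 (1-2): L=4.5405, (cx,cy)=(0.6880,-0.7257)
solve A·x = −loads:
  F[0-1] = -3448.9657 N (compression)
  F[0-2] = +212.3237 N (tension)
  F[1-2] = -308.5985 N (compression)
  Rx@0 = +2009.8700 N
  Ry@0 = +2637.6542 N
  Ry@2 = +223.9458 N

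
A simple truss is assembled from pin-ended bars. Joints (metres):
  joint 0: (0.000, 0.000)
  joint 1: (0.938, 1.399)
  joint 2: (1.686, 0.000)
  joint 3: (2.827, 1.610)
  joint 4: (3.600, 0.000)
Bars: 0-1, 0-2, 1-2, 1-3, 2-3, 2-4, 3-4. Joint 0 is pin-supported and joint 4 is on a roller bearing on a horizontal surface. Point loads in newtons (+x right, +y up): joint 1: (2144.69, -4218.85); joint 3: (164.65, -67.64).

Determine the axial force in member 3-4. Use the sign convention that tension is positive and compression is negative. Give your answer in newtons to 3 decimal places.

N=5 nodes, M=7 members, R=3 reactions → 2N=10, M+R=10
member 0 (0-1): L=1.6844, (cx,cy)=(0.5569,0.8306)
member 1 (0-2): L=1.6860, (cx,cy)=(1.0000,0.0000)
member 2 (1-2): L=1.5864, (cx,cy)=(0.4715,-0.8819)
member 3 (1-3): L=1.9007, (cx,cy)=(0.9938,0.1110)
member 4 (2-3): L=1.9733, (cx,cy)=(0.5782,0.8159)
member 5 (2-4): L=1.9140, (cx,cy)=(1.0000,0.0000)
member 6 (3-4): L=1.7860, (cx,cy)=(0.4328,-0.9015)
solve A·x = −loads:
  F[0-1] = -2681.2919 N (compression)
  F[0-2] = +3802.5257 N (tension)
  F[1-2] = -2566.1597 N (compression)
  F[1-3] = -2443.0203 N (compression)
  F[2-3] = +2773.6795 N (tension)
  F[2-4] = +988.7902 N (tension)
  F[3-4] = -2284.5187 N (compression)
  Rx@0 = -2309.3400 N
  Ry@0 = +2227.0435 N
  Ry@4 = +2059.4465 N

-2284.519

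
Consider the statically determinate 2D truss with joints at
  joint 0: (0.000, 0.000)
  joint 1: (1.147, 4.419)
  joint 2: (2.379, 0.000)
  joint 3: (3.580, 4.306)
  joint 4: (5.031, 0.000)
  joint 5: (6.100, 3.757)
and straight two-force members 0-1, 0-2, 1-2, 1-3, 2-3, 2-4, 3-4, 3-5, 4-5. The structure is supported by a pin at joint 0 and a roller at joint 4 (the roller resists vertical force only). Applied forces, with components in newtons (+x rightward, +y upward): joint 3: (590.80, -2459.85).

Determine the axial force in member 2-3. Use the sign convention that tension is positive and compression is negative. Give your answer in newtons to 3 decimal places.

N=6 nodes, M=9 members, R=3 reactions → 2N=12, M+R=12
member 0 (0-1): L=4.5654, (cx,cy)=(0.2512,0.9679)
member 1 (0-2): L=2.3790, (cx,cy)=(1.0000,0.0000)
member 2 (1-2): L=4.5875, (cx,cy)=(0.2686,-0.9633)
member 3 (1-3): L=2.4356, (cx,cy)=(0.9989,-0.0464)
member 4 (2-3): L=4.4704, (cx,cy)=(0.2687,0.9632)
member 5 (2-4): L=2.6520, (cx,cy)=(1.0000,0.0000)
member 6 (3-4): L=4.5439, (cx,cy)=(0.3193,-0.9476)
member 7 (3-5): L=2.5791, (cx,cy)=(0.9771,-0.2129)
member 8 (4-5): L=3.9061, (cx,cy)=(0.2737,0.9618)
solve A·x = −loads:
  F[0-1] = -210.5409 N (compression)
  F[0-2] = +643.6954 N (tension)
  F[1-2] = +216.9190 N (tension)
  F[1-3] = -111.2698 N (compression)
  F[2-3] = -216.9255 N (compression)
  F[2-4] = +760.2290 N (tension)
  F[3-4] = -2380.7066 N (compression)
  F[3-5] = +0.0000 N (tension)
  F[4-5] = -0.0000 N (compression)
  Rx@0 = -590.8000 N
  Ry@0 = +203.7880 N
  Ry@4 = +2256.0620 N

-216.926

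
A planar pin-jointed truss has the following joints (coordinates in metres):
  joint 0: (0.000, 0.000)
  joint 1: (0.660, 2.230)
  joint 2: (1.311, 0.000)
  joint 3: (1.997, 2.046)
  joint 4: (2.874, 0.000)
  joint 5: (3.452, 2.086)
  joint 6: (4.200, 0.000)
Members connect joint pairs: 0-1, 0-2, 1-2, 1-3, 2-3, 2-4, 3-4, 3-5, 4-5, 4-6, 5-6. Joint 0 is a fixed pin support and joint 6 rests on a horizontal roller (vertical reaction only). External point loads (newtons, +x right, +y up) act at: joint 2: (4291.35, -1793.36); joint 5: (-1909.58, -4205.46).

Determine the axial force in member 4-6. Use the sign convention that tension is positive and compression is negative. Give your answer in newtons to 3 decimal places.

1100.072

N=7 nodes, M=11 members, R=3 reactions → 2N=14, M+R=14
member 0 (0-1): L=2.3256, (cx,cy)=(0.2838,0.9589)
member 1 (0-2): L=1.3110, (cx,cy)=(1.0000,0.0000)
member 2 (1-2): L=2.3231, (cx,cy)=(0.2802,-0.9599)
member 3 (1-3): L=1.3496, (cx,cy)=(0.9907,-0.1363)
member 4 (2-3): L=2.1579, (cx,cy)=(0.3179,0.9481)
member 5 (2-4): L=1.5630, (cx,cy)=(1.0000,0.0000)
member 6 (3-4): L=2.2260, (cx,cy)=(0.3940,-0.9191)
member 7 (3-5): L=1.4555, (cx,cy)=(0.9996,0.0275)
member 8 (4-5): L=2.1646, (cx,cy)=(0.2670,0.9637)
member 9 (4-6): L=1.3260, (cx,cy)=(1.0000,0.0000)
member 10 (5-6): L=2.2161, (cx,cy)=(0.3375,-0.9413)
solve A·x = −loads:
  F[0-1] = -3056.6472 N (compression)
  F[0-2] = +3249.2327 N (tension)
  F[1-2] = +3310.6846 N (tension)
  F[1-3] = -1812.1413 N (compression)
  F[2-3] = -1460.4325 N (compression)
  F[2-4] = +349.9055 N (tension)
  F[3-4] = +1156.5063 N (tension)
  F[3-5] = -2716.1442 N (compression)
  F[4-5] = -1103.0211 N (compression)
  F[4-6] = +1100.0718 N (tension)
  F[5-6] = -3259.1173 N (compression)
  Rx@0 = -2381.7700 N
  Ry@0 = +2930.9726 N
  Ry@6 = +3067.8474 N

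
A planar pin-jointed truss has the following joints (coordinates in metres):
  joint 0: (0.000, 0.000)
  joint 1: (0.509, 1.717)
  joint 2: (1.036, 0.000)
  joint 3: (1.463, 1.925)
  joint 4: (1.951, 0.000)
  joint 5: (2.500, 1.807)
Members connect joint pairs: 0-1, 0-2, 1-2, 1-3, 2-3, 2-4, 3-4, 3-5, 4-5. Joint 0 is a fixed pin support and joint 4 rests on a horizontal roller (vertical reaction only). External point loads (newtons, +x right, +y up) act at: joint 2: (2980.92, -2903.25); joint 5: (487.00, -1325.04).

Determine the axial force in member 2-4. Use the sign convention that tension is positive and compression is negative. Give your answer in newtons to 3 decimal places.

N=6 nodes, M=9 members, R=3 reactions → 2N=12, M+R=12
member 0 (0-1): L=1.7909, (cx,cy)=(0.2842,0.9588)
member 1 (0-2): L=1.0360, (cx,cy)=(1.0000,0.0000)
member 2 (1-2): L=1.7961, (cx,cy)=(0.2934,-0.9560)
member 3 (1-3): L=0.9764, (cx,cy)=(0.9770,0.2130)
member 4 (2-3): L=1.9718, (cx,cy)=(0.2166,0.9763)
member 5 (2-4): L=0.9150, (cx,cy)=(1.0000,0.0000)
member 6 (3-4): L=1.9859, (cx,cy)=(0.2457,-0.9693)
member 7 (3-5): L=1.0437, (cx,cy)=(0.9936,-0.1131)
member 8 (4-5): L=1.8886, (cx,cy)=(0.2907,0.9568)
solve A·x = −loads:
  F[0-1] = -560.8107 N (compression)
  F[0-2] = +3627.3144 N (tension)
  F[1-2] = +493.0885 N (tension)
  F[1-3] = -311.2203 N (compression)
  F[2-3] = +2490.9751 N (tension)
  F[2-4] = +251.6448 N (tension)
  F[3-4] = -2541.3332 N (compression)
  F[3-5] = +865.3943 N (tension)
  F[4-5] = -1282.5871 N (compression)
  Rx@0 = -3467.9200 N
  Ry@0 = +537.6821 N
  Ry@4 = +3690.6079 N

251.645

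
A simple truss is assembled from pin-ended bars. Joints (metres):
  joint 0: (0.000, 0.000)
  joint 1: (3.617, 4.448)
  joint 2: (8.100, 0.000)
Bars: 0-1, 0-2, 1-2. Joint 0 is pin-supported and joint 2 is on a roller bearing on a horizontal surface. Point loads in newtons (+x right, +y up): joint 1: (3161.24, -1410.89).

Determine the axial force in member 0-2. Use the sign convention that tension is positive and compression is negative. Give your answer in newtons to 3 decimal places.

N=3 nodes, M=3 members, R=3 reactions → 2N=6, M+R=6
member 0 (0-1): L=5.7330, (cx,cy)=(0.6309,0.7759)
member 1 (0-2): L=8.1000, (cx,cy)=(1.0000,0.0000)
member 2 (1-2): L=6.3152, (cx,cy)=(0.7099,-0.7043)
solve A·x = −loads:
  F[0-1] = +1231.0031 N (tension)
  F[0-2] = +2384.5906 N (tension)
  F[1-2] = -3359.1818 N (compression)
  Rx@0 = -3161.2400 N
  Ry@0 = -955.0834 N
  Ry@2 = +2365.9734 N

2384.591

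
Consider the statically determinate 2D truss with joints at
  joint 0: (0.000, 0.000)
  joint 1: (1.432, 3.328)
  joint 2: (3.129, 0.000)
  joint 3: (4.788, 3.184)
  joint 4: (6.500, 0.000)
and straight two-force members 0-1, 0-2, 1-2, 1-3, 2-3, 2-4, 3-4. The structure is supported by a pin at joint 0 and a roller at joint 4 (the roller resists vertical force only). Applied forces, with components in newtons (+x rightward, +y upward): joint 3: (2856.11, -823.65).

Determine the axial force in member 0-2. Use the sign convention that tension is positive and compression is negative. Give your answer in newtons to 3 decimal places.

N=5 nodes, M=7 members, R=3 reactions → 2N=10, M+R=10
member 0 (0-1): L=3.6230, (cx,cy)=(0.3953,0.9186)
member 1 (0-2): L=3.1290, (cx,cy)=(1.0000,0.0000)
member 2 (1-2): L=3.7357, (cx,cy)=(0.4543,-0.8909)
member 3 (1-3): L=3.3591, (cx,cy)=(0.9991,-0.0429)
member 4 (2-3): L=3.5903, (cx,cy)=(0.4621,0.8868)
member 5 (2-4): L=3.3710, (cx,cy)=(1.0000,0.0000)
member 6 (3-4): L=3.6151, (cx,cy)=(0.4736,-0.8808)
solve A·x = −loads:
  F[0-1] = +1286.9067 N (tension)
  F[0-2] = +2347.4584 N (tension)
  F[1-2] = -1381.6605 N (compression)
  F[1-3] = +1137.3394 N (tension)
  F[2-3] = +1387.9357 N (tension)
  F[2-4] = +1078.4781 N (tension)
  F[3-4] = -2277.3273 N (compression)
  Rx@0 = -2856.1100 N
  Ry@0 = -1182.1178 N
  Ry@4 = +2005.7678 N

2347.458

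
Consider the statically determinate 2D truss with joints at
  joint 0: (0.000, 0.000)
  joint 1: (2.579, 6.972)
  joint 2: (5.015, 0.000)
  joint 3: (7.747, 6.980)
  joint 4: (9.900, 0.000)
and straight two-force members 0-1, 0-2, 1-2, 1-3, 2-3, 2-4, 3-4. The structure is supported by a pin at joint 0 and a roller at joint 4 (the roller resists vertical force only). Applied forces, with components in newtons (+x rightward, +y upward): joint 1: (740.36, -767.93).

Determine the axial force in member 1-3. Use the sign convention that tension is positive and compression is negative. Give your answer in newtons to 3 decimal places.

-505.213

N=5 nodes, M=7 members, R=3 reactions → 2N=10, M+R=10
member 0 (0-1): L=7.4337, (cx,cy)=(0.3469,0.9379)
member 1 (0-2): L=5.0150, (cx,cy)=(1.0000,0.0000)
member 2 (1-2): L=7.3853, (cx,cy)=(0.3298,-0.9440)
member 3 (1-3): L=5.1680, (cx,cy)=(1.0000,0.0015)
member 4 (2-3): L=7.4956, (cx,cy)=(0.3645,0.9312)
member 5 (2-4): L=4.8850, (cx,cy)=(1.0000,0.0000)
member 6 (3-4): L=7.3045, (cx,cy)=(0.2947,-0.9556)
solve A·x = −loads:
  F[0-1] = -49.5660 N (compression)
  F[0-2] = +757.5561 N (tension)
  F[1-2] = -765.0397 N (compression)
  F[1-3] = -505.2131 N (compression)
  F[2-3] = +775.5755 N (tension)
  F[2-4] = +222.5309 N (tension)
  F[3-4] = -754.9830 N (compression)
  Rx@0 = -740.3600 N
  Ry@0 = +46.4874 N
  Ry@4 = +721.4426 N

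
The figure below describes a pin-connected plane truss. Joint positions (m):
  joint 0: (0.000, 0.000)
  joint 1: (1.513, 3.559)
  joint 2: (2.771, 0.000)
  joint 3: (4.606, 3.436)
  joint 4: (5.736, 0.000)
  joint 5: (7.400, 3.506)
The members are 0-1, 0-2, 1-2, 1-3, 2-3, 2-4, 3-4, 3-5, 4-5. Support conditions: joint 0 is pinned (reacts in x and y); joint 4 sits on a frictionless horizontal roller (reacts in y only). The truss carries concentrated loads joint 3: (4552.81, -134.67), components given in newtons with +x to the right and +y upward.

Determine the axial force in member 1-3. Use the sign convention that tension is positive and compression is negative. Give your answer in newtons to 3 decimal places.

N=6 nodes, M=9 members, R=3 reactions → 2N=12, M+R=12
member 0 (0-1): L=3.8673, (cx,cy)=(0.3912,0.9203)
member 1 (0-2): L=2.7710, (cx,cy)=(1.0000,0.0000)
member 2 (1-2): L=3.7748, (cx,cy)=(0.3333,-0.9428)
member 3 (1-3): L=3.0954, (cx,cy)=(0.9992,-0.0397)
member 4 (2-3): L=3.8953, (cx,cy)=(0.4711,0.8821)
member 5 (2-4): L=2.9650, (cx,cy)=(1.0000,0.0000)
member 6 (3-4): L=3.6170, (cx,cy)=(0.3124,-0.9499)
member 7 (3-5): L=2.7949, (cx,cy)=(0.9997,0.0250)
member 8 (4-5): L=3.8808, (cx,cy)=(0.4288,0.9034)
solve A·x = −loads:
  F[0-1] = +2934.6260 N (tension)
  F[0-2] = +3404.6853 N (tension)
  F[1-2] = -2954.4164 N (compression)
  F[1-3] = +2134.4096 N (tension)
  F[2-3] = +3157.8681 N (tension)
  F[2-4] = +932.4739 N (tension)
  F[3-4] = -2984.7769 N (compression)
  F[3-5] = -0.0000 N (compression)
  F[4-5] = +0.0000 N (tension)
  Rx@0 = -4552.8100 N
  Ry@0 = -2700.7110 N
  Ry@4 = +2835.3810 N

2134.410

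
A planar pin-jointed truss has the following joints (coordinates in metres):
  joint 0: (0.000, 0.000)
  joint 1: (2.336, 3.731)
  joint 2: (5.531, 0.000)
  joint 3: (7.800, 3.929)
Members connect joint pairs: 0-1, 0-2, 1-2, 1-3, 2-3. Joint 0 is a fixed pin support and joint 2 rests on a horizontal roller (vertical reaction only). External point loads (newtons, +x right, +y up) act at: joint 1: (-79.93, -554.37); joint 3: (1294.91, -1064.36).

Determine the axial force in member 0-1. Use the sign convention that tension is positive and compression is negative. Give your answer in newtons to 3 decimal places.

1158.994

N=4 nodes, M=5 members, R=3 reactions → 2N=8, M+R=8
member 0 (0-1): L=4.4020, (cx,cy)=(0.5307,0.8476)
member 1 (0-2): L=5.5310, (cx,cy)=(1.0000,0.0000)
member 2 (1-2): L=4.9121, (cx,cy)=(0.6504,-0.7596)
member 3 (1-3): L=5.4676, (cx,cy)=(0.9993,0.0362)
member 4 (2-3): L=4.5371, (cx,cy)=(0.5001,0.8660)
solve A·x = −loads:
  F[0-1] = +1158.9940 N (tension)
  F[0-2] = +599.9336 N (tension)
  F[1-2] = -1930.1082 N (compression)
  F[1-3] = +1951.6746 N (tension)
  F[2-3] = -1310.7130 N (compression)
  Rx@0 = -1214.9800 N
  Ry@0 = -982.3365 N
  Ry@2 = +2601.0665 N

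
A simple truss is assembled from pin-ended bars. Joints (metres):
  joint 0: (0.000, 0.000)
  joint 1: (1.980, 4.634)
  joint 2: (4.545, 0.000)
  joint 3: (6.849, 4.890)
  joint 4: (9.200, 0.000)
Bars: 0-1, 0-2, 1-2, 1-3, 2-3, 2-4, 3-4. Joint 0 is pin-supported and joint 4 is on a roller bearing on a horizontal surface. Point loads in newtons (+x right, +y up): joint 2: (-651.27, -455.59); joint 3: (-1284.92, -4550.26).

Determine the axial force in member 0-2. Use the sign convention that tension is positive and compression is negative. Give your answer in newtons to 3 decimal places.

N=5 nodes, M=7 members, R=3 reactions → 2N=10, M+R=10
member 0 (0-1): L=5.0393, (cx,cy)=(0.3929,0.9196)
member 1 (0-2): L=4.5450, (cx,cy)=(1.0000,0.0000)
member 2 (1-2): L=5.2965, (cx,cy)=(0.4843,-0.8749)
member 3 (1-3): L=4.8757, (cx,cy)=(0.9986,0.0525)
member 4 (2-3): L=5.4056, (cx,cy)=(0.4262,0.9046)
member 5 (2-4): L=4.6550, (cx,cy)=(1.0000,0.0000)
member 6 (3-4): L=5.4258, (cx,cy)=(0.4333,-0.9012)
solve A·x = −loads:
  F[0-1] = -2257.8577 N (compression)
  F[0-2] = -1049.0480 N (compression)
  F[1-2] = +2254.2008 N (tension)
  F[1-3] = -1981.5391 N (compression)
  F[2-3] = -1676.5543 N (compression)
  F[2-4] = +1408.4746 N (tension)
  F[3-4] = -3250.5745 N (compression)
  Rx@0 = +1936.1900 N
  Ry@0 = +2076.2708 N
  Ry@4 = +2929.5792 N

-1049.048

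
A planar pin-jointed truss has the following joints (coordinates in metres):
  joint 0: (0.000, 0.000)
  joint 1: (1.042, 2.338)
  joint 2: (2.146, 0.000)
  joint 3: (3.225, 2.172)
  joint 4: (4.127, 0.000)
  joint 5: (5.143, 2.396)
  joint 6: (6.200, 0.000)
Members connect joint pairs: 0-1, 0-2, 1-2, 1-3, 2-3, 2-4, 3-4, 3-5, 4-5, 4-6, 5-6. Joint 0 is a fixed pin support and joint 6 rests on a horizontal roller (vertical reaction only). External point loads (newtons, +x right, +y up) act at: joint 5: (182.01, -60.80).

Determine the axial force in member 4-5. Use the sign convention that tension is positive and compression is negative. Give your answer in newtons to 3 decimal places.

N=7 nodes, M=11 members, R=3 reactions → 2N=14, M+R=14
member 0 (0-1): L=2.5597, (cx,cy)=(0.4071,0.9134)
member 1 (0-2): L=2.1460, (cx,cy)=(1.0000,0.0000)
member 2 (1-2): L=2.5855, (cx,cy)=(0.4270,-0.9043)
member 3 (1-3): L=2.1893, (cx,cy)=(0.9971,-0.0758)
member 4 (2-3): L=2.4252, (cx,cy)=(0.4449,0.8956)
member 5 (2-4): L=1.9810, (cx,cy)=(1.0000,0.0000)
member 6 (3-4): L=2.3518, (cx,cy)=(0.3835,-0.9235)
member 7 (3-5): L=1.9310, (cx,cy)=(0.9932,0.1160)
member 8 (4-5): L=2.6025, (cx,cy)=(0.3904,0.9206)
member 9 (4-6): L=2.0730, (cx,cy)=(1.0000,0.0000)
member 10 (5-6): L=2.6188, (cx,cy)=(0.4036,-0.9149)
solve A·x = −loads:
  F[0-1] = +65.6592 N (tension)
  F[0-2] = +155.2814 N (tension)
  F[1-2] = -71.1241 N (compression)
  F[1-3] = +57.2627 N (tension)
  F[2-3] = +71.8133 N (tension)
  F[2-4] = +92.9622 N (tension)
  F[3-4] = -51.1947 N (compression)
  F[3-5] = +109.4211 N (tension)
  F[4-5] = +51.3549 N (tension)
  F[4-6] = +53.2791 N (tension)
  F[5-6] = -132.0026 N (compression)
  Rx@0 = -182.0100 N
  Ry@0 = -59.9726 N
  Ry@6 = +120.7726 N

51.355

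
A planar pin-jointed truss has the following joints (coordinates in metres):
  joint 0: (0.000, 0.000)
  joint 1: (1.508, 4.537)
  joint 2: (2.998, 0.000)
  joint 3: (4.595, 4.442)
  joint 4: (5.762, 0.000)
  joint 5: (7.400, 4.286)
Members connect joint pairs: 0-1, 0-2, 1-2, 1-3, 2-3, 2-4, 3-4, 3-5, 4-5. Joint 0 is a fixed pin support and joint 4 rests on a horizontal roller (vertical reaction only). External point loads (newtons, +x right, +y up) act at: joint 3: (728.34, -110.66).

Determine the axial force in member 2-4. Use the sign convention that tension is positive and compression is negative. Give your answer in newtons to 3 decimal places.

170.698

N=6 nodes, M=9 members, R=3 reactions → 2N=12, M+R=12
member 0 (0-1): L=4.7810, (cx,cy)=(0.3154,0.9490)
member 1 (0-2): L=2.9980, (cx,cy)=(1.0000,0.0000)
member 2 (1-2): L=4.7754, (cx,cy)=(0.3120,-0.9501)
member 3 (1-3): L=3.0885, (cx,cy)=(0.9995,-0.0308)
member 4 (2-3): L=4.7204, (cx,cy)=(0.3383,0.9410)
member 5 (2-4): L=2.7640, (cx,cy)=(1.0000,0.0000)
member 6 (3-4): L=4.5927, (cx,cy)=(0.2541,-0.9672)
member 7 (3-5): L=2.8093, (cx,cy)=(0.9985,-0.0555)
member 8 (4-5): L=4.5883, (cx,cy)=(0.3570,0.9341)
solve A·x = −loads:
  F[0-1] = +568.0716 N (tension)
  F[0-2] = +549.1634 N (tension)
  F[1-2] = -579.0567 N (compression)
  F[1-3] = +360.0216 N (tension)
  F[2-3] = +584.6234 N (tension)
  F[2-4] = +170.6979 N (tension)
  F[3-4] = -671.7830 N (compression)
  F[3-5] = +0.0000 N (tension)
  F[4-5] = -0.0000 N (compression)
  Rx@0 = -728.3400 N
  Ry@0 = -539.0743 N
  Ry@4 = +649.7343 N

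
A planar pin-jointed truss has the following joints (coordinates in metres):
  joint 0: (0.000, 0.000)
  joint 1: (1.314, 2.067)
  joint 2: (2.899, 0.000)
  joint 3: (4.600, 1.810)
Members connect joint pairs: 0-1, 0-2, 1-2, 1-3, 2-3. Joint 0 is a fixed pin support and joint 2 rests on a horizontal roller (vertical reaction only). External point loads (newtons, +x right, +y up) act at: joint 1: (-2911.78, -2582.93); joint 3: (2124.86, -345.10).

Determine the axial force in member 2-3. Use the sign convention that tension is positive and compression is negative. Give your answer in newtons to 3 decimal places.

N=4 nodes, M=5 members, R=3 reactions → 2N=8, M+R=8
member 0 (0-1): L=2.4493, (cx,cy)=(0.5365,0.8439)
member 1 (0-2): L=2.8990, (cx,cy)=(1.0000,0.0000)
member 2 (1-2): L=2.6047, (cx,cy)=(0.6085,-0.7936)
member 3 (1-3): L=3.2960, (cx,cy)=(0.9970,-0.0780)
member 4 (2-3): L=2.4838, (cx,cy)=(0.6848,0.7287)
solve A·x = −loads:
  F[0-1] = -2321.5079 N (compression)
  F[0-2] = +458.5206 N (tension)
  F[1-2] = -1010.9176 N (compression)
  F[1-3] = +2288.4541 N (tension)
  F[2-3] = -228.7110 N (compression)
  Rx@0 = +786.9200 N
  Ry@0 = +1959.1520 N
  Ry@2 = +968.8780 N

-228.711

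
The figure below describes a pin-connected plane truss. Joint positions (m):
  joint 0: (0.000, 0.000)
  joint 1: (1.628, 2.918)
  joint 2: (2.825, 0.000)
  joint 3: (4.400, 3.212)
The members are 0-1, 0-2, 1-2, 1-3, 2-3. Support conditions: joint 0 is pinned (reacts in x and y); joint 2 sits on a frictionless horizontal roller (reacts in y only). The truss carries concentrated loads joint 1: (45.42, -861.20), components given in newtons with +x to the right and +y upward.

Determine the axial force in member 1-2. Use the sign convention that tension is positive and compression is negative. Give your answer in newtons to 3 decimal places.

N=4 nodes, M=5 members, R=3 reactions → 2N=8, M+R=8
member 0 (0-1): L=3.3414, (cx,cy)=(0.4872,0.8733)
member 1 (0-2): L=2.8250, (cx,cy)=(1.0000,0.0000)
member 2 (1-2): L=3.1540, (cx,cy)=(0.3795,-0.9252)
member 3 (1-3): L=2.7875, (cx,cy)=(0.9944,0.1055)
member 4 (2-3): L=3.5774, (cx,cy)=(0.4403,0.8979)
solve A·x = −loads:
  F[0-1] = -364.1323 N (compression)
  F[0-2] = +222.8317 N (tension)
  F[1-2] = -587.1383 N (compression)
  F[1-3] = +0.0000 N (tension)
  F[2-3] = -0.0000 N (compression)
  Rx@0 = -45.4200 N
  Ry@0 = +317.9897 N
  Ry@2 = +543.2103 N

-587.138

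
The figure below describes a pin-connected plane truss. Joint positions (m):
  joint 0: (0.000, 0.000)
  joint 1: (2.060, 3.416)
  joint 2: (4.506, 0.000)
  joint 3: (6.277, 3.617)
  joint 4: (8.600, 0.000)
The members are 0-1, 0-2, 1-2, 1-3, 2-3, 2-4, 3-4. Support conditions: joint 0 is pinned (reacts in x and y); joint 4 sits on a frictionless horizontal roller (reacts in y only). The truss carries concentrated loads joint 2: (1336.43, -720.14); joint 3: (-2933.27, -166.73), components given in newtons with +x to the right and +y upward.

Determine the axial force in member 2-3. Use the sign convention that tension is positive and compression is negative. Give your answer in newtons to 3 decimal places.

-893.876

N=5 nodes, M=7 members, R=3 reactions → 2N=10, M+R=10
member 0 (0-1): L=3.9891, (cx,cy)=(0.5164,0.8563)
member 1 (0-2): L=4.5060, (cx,cy)=(1.0000,0.0000)
member 2 (1-2): L=4.2014, (cx,cy)=(0.5822,-0.8131)
member 3 (1-3): L=4.2218, (cx,cy)=(0.9989,0.0476)
member 4 (2-3): L=4.0273, (cx,cy)=(0.4397,0.8981)
member 5 (2-4): L=4.0940, (cx,cy)=(1.0000,0.0000)
member 6 (3-4): L=4.2987, (cx,cy)=(0.5404,-0.8414)
solve A·x = −loads:
  F[0-1] = -1893.5637 N (compression)
  F[0-2] = -618.9820 N (compression)
  F[1-2] = +1873.1135 N (tension)
  F[1-3] = -2070.7018 N (compression)
  F[2-3] = -893.8764 N (compression)
  F[2-4] = -471.8352 N (compression)
  F[3-4] = +873.1333 N (tension)
  Rx@0 = +1596.8400 N
  Ry@0 = +1621.5354 N
  Ry@4 = -734.6654 N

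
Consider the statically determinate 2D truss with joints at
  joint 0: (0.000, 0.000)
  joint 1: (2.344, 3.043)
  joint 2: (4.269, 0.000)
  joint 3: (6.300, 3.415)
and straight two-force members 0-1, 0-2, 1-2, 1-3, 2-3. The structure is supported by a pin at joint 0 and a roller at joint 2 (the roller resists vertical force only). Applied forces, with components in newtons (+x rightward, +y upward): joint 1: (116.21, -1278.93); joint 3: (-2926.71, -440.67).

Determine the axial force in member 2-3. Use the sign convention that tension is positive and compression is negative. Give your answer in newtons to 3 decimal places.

-203.913

N=4 nodes, M=5 members, R=3 reactions → 2N=8, M+R=8
member 0 (0-1): L=3.8411, (cx,cy)=(0.6102,0.7922)
member 1 (0-2): L=4.2690, (cx,cy)=(1.0000,0.0000)
member 2 (1-2): L=3.6008, (cx,cy)=(0.5346,-0.8451)
member 3 (1-3): L=3.9735, (cx,cy)=(0.9956,0.0936)
member 4 (2-3): L=3.9733, (cx,cy)=(0.5112,0.8595)
solve A·x = −loads:
  F[0-1] = -3314.0471 N (compression)
  F[0-2] = -788.1390 N (compression)
  F[1-2] = +1279.2646 N (tension)
  F[1-3] = -2834.9291 N (compression)
  F[2-3] = -203.9129 N (compression)
  Rx@0 = +2810.5000 N
  Ry@0 = +2625.4456 N
  Ry@2 = -905.8456 N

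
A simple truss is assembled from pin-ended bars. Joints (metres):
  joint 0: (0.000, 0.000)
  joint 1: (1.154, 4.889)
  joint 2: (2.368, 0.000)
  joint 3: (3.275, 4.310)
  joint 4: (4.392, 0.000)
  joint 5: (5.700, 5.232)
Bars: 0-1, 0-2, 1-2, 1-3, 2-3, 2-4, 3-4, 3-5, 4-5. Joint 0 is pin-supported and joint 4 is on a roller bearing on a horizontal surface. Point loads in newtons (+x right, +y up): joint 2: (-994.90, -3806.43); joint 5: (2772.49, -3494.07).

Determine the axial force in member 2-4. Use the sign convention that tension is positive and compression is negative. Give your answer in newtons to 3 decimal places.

N=6 nodes, M=9 members, R=3 reactions → 2N=12, M+R=12
member 0 (0-1): L=5.0233, (cx,cy)=(0.2297,0.9733)
member 1 (0-2): L=2.3680, (cx,cy)=(1.0000,0.0000)
member 2 (1-2): L=5.0375, (cx,cy)=(0.2410,-0.9705)
member 3 (1-3): L=2.1986, (cx,cy)=(0.9647,-0.2633)
member 4 (2-3): L=4.4044, (cx,cy)=(0.2059,0.9786)
member 5 (2-4): L=2.0240, (cx,cy)=(1.0000,0.0000)
member 6 (3-4): L=4.4524, (cx,cy)=(0.2509,-0.9680)
member 7 (3-5): L=2.5944, (cx,cy)=(0.9347,0.3554)
member 8 (4-5): L=5.3930, (cx,cy)=(0.2425,0.9701)
solve A·x = −loads:
  F[0-1] = +2660.3347 N (tension)
  F[0-2] = +1166.4387 N (tension)
  F[1-2] = -3046.2032 N (compression)
  F[1-3] = +1394.4922 N (tension)
  F[2-3] = +6910.9768 N (tension)
  F[2-4] = +4.0422 N (tension)
  F[3-4] = -5024.4627 N (compression)
  F[3-5] = +4310.3484 N (tension)
  F[4-5] = -5180.5876 N (compression)
  Rx@0 = -1777.5900 N
  Ry@0 = -2589.1842 N
  Ry@4 = +9889.6842 N

4.042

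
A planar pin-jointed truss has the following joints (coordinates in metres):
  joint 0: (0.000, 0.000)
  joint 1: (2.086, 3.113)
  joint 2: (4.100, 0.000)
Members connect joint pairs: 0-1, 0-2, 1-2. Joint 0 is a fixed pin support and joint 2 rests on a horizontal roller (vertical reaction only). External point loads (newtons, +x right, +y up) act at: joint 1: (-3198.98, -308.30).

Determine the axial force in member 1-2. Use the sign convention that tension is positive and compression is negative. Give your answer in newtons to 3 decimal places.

N=3 nodes, M=3 members, R=3 reactions → 2N=6, M+R=6
member 0 (0-1): L=3.7473, (cx,cy)=(0.5567,0.8307)
member 1 (0-2): L=4.1000, (cx,cy)=(1.0000,0.0000)
member 2 (1-2): L=3.7077, (cx,cy)=(0.5432,-0.8396)
solve A·x = −loads:
  F[0-1] = -3106.0802 N (compression)
  F[0-2] = -1469.9205 N (compression)
  F[1-2] = +2706.0623 N (tension)
  Rx@0 = +3198.9800 N
  Ry@0 = +2580.3271 N
  Ry@2 = -2272.0271 N

2706.062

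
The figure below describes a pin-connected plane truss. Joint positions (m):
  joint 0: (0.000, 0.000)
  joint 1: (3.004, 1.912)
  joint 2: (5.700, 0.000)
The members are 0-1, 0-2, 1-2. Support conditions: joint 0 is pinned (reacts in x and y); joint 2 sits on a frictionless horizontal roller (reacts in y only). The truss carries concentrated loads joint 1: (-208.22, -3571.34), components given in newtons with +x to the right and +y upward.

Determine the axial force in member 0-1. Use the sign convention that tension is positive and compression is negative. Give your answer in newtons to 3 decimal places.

N=3 nodes, M=3 members, R=3 reactions → 2N=6, M+R=6
member 0 (0-1): L=3.5609, (cx,cy)=(0.8436,0.5369)
member 1 (0-2): L=5.7000, (cx,cy)=(1.0000,0.0000)
member 2 (1-2): L=3.3052, (cx,cy)=(0.8157,-0.5785)
solve A·x = −loads:
  F[0-1] = -3275.9701 N (compression)
  F[0-2] = +2555.4383 N (tension)
  F[1-2] = -3132.8495 N (compression)
  Rx@0 = +208.2200 N
  Ry@0 = +1759.0262 N
  Ry@2 = +1812.3138 N

-3275.970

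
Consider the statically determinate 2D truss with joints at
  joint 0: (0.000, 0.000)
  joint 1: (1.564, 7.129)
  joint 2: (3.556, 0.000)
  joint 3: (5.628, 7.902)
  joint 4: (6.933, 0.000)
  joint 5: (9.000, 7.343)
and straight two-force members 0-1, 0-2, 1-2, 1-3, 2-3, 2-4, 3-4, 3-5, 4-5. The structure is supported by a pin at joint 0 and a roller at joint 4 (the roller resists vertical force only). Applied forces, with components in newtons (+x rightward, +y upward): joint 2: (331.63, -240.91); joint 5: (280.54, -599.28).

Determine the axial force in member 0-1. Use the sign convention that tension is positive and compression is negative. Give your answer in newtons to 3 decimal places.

N=6 nodes, M=9 members, R=3 reactions → 2N=12, M+R=12
member 0 (0-1): L=7.2985, (cx,cy)=(0.2143,0.9768)
member 1 (0-2): L=3.5560, (cx,cy)=(1.0000,0.0000)
member 2 (1-2): L=7.4021, (cx,cy)=(0.2691,-0.9631)
member 3 (1-3): L=4.1369, (cx,cy)=(0.9824,0.1869)
member 4 (2-3): L=8.1691, (cx,cy)=(0.2536,0.9673)
member 5 (2-4): L=3.3770, (cx,cy)=(1.0000,0.0000)
member 6 (3-4): L=8.0090, (cx,cy)=(0.1629,-0.9866)
member 7 (3-5): L=3.4180, (cx,cy)=(0.9865,-0.1635)
member 8 (4-5): L=7.6284, (cx,cy)=(0.2710,0.9626)
solve A·x = −loads:
  F[0-1] = +366.9792 N (tension)
  F[0-2] = +533.5303 N (tension)
  F[1-2] = -338.6552 N (compression)
  F[1-3] = +172.8204 N (tension)
  F[2-3] = +586.2422 N (tension)
  F[2-4] = -37.9296 N (compression)
  F[3-4] = -679.5988 N (compression)
  F[3-5] = +435.0618 N (tension)
  F[4-5] = -548.6529 N (compression)
  Rx@0 = -612.1700 N
  Ry@0 = -358.4543 N
  Ry@4 = +1198.6443 N

366.979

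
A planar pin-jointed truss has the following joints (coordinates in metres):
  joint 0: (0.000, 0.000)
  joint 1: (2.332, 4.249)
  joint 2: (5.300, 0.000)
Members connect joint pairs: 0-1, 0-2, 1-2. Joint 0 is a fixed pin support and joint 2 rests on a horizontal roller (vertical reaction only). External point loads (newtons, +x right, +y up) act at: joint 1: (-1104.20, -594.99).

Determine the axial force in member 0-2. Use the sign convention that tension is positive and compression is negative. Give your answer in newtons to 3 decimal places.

N=3 nodes, M=3 members, R=3 reactions → 2N=6, M+R=6
member 0 (0-1): L=4.8469, (cx,cy)=(0.4811,0.8766)
member 1 (0-2): L=5.3000, (cx,cy)=(1.0000,0.0000)
member 2 (1-2): L=5.1830, (cx,cy)=(0.5726,-0.8198)
solve A·x = −loads:
  F[0-1] = -1389.8750 N (compression)
  F[0-2] = -435.4832 N (compression)
  F[1-2] = +760.4751 N (tension)
  Rx@0 = +1104.2000 N
  Ry@0 = +1218.4295 N
  Ry@2 = -623.4395 N

-435.483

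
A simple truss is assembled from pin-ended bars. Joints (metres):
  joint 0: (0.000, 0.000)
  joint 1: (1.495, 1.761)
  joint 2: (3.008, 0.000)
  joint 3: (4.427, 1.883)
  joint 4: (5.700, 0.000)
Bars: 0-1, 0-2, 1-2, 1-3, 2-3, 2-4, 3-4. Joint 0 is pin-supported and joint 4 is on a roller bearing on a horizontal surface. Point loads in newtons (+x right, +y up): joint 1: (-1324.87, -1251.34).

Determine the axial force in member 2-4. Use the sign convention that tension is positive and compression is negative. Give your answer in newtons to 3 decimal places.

N=5 nodes, M=7 members, R=3 reactions → 2N=10, M+R=10
member 0 (0-1): L=2.3100, (cx,cy)=(0.6472,0.7623)
member 1 (0-2): L=3.0080, (cx,cy)=(1.0000,0.0000)
member 2 (1-2): L=2.3217, (cx,cy)=(0.6517,-0.7585)
member 3 (1-3): L=2.9345, (cx,cy)=(0.9991,0.0416)
member 4 (2-3): L=2.3578, (cx,cy)=(0.6018,0.7986)
member 5 (2-4): L=2.6920, (cx,cy)=(1.0000,0.0000)
member 6 (3-4): L=2.2729, (cx,cy)=(0.5601,-0.8284)
solve A·x = −loads:
  F[0-1] = -1747.8587 N (compression)
  F[0-2] = -193.6849 N (compression)
  F[1-2] = +113.5063 N (tension)
  F[1-3] = +119.8190 N (tension)
  F[2-3] = -107.8031 N (compression)
  F[2-4] = -54.8362 N (compression)
  F[3-4] = +97.9096 N (tension)
  Rx@0 = +1324.8700 N
  Ry@0 = +1332.4528 N
  Ry@4 = -81.1128 N

-54.836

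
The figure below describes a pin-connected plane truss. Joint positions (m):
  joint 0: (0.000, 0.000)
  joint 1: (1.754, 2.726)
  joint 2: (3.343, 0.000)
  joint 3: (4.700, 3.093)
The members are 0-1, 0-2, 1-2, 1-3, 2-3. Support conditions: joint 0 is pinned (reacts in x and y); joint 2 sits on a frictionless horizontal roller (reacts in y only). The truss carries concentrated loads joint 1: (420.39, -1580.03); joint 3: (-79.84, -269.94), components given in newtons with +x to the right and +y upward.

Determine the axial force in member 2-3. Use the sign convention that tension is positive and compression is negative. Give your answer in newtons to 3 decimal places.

-300.331

N=4 nodes, M=5 members, R=3 reactions → 2N=8, M+R=8
member 0 (0-1): L=3.2415, (cx,cy)=(0.5411,0.8410)
member 1 (0-2): L=3.3430, (cx,cy)=(1.0000,0.0000)
member 2 (1-2): L=3.1553, (cx,cy)=(0.5036,-0.8639)
member 3 (1-3): L=2.9688, (cx,cy)=(0.9923,0.1236)
member 4 (2-3): L=3.3776, (cx,cy)=(0.4018,0.9157)
solve A·x = −loads:
  F[0-1] = -442.9663 N (compression)
  F[0-2] = +580.2393 N (tension)
  F[1-2] = -1391.7966 N (compression)
  F[1-3] = +41.1382 N (tension)
  F[2-3] = -300.3307 N (compression)
  Rx@0 = -340.5500 N
  Ry@0 = +372.5160 N
  Ry@2 = +1477.4540 N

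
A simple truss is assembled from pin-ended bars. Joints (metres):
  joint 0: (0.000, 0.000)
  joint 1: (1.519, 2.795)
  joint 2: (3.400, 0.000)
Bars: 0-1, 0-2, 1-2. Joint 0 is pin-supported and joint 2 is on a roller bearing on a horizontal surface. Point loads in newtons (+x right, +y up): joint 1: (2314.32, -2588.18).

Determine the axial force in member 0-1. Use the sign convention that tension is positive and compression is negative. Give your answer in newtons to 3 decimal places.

N=3 nodes, M=3 members, R=3 reactions → 2N=6, M+R=6
member 0 (0-1): L=3.1811, (cx,cy)=(0.4775,0.8786)
member 1 (0-2): L=3.4000, (cx,cy)=(1.0000,0.0000)
member 2 (1-2): L=3.3690, (cx,cy)=(0.5583,-0.8296)
solve A·x = −loads:
  F[0-1] = +535.6476 N (tension)
  F[0-2] = +2058.5440 N (tension)
  F[1-2] = -3686.9975 N (compression)
  Rx@0 = -2314.3200 N
  Ry@0 = -470.6347 N
  Ry@2 = +3058.8147 N

535.648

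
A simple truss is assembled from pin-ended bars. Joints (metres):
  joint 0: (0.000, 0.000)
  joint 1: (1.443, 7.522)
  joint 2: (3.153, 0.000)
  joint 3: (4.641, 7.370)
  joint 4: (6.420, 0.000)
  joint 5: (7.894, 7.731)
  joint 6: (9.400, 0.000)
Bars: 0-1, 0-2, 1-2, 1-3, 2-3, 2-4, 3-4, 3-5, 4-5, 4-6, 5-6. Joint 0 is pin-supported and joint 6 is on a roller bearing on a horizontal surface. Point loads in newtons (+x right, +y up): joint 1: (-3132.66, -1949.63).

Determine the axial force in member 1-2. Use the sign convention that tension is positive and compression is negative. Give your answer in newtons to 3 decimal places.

N=7 nodes, M=11 members, R=3 reactions → 2N=14, M+R=14
member 0 (0-1): L=7.6592, (cx,cy)=(0.1884,0.9821)
member 1 (0-2): L=3.1530, (cx,cy)=(1.0000,0.0000)
member 2 (1-2): L=7.7139, (cx,cy)=(0.2217,-0.9751)
member 3 (1-3): L=3.2016, (cx,cy)=(0.9989,-0.0475)
member 4 (2-3): L=7.5187, (cx,cy)=(0.1979,0.9802)
member 5 (2-4): L=3.2670, (cx,cy)=(1.0000,0.0000)
member 6 (3-4): L=7.5817, (cx,cy)=(0.2346,-0.9721)
member 7 (3-5): L=3.2730, (cx,cy)=(0.9939,0.1103)
member 8 (4-5): L=7.8703, (cx,cy)=(0.1873,0.9823)
member 9 (4-6): L=2.9800, (cx,cy)=(1.0000,0.0000)
member 10 (5-6): L=7.8763, (cx,cy)=(0.1912,-0.9815)
solve A·x = −loads:
  F[0-1] = -4232.9390 N (compression)
  F[0-2] = -2335.1664 N (compression)
  F[1-2] = +2173.4925 N (tension)
  F[1-3] = +1855.4451 N (tension)
  F[2-3] = -2162.1821 N (compression)
  F[2-4] = -1425.4436 N (compression)
  F[3-4] = +2370.1475 N (tension)
  F[3-5] = +874.6372 N (tension)
  F[4-5] = -2345.4786 N (compression)
  F[4-6] = -430.0224 N (compression)
  F[5-6] = +2248.9998 N (tension)
  Rx@0 = +3132.6600 N
  Ry@0 = +4157.1356 N
  Ry@6 = -2207.5056 N

2173.492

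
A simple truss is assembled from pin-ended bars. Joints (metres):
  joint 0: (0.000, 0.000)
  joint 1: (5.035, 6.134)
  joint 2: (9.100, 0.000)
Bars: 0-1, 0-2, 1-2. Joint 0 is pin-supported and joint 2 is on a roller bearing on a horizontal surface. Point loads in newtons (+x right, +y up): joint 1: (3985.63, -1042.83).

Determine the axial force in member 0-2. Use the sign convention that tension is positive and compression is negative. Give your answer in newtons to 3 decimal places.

2162.768

N=3 nodes, M=3 members, R=3 reactions → 2N=6, M+R=6
member 0 (0-1): L=7.9358, (cx,cy)=(0.6345,0.7730)
member 1 (0-2): L=9.1000, (cx,cy)=(1.0000,0.0000)
member 2 (1-2): L=7.3587, (cx,cy)=(0.5524,-0.8336)
solve A·x = −loads:
  F[0-1] = +2873.0680 N (tension)
  F[0-2] = +2162.7681 N (tension)
  F[1-2] = -3915.1586 N (compression)
  Rx@0 = -3985.6300 N
  Ry@0 = -2220.7418 N
  Ry@2 = +3263.5718 N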